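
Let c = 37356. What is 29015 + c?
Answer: 66371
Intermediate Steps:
29015 + c = 29015 + 37356 = 66371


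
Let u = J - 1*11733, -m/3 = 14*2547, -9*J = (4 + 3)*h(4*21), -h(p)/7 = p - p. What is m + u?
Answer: -118707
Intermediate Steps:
h(p) = 0 (h(p) = -7*(p - p) = -7*0 = 0)
J = 0 (J = -(4 + 3)*0/9 = -7*0/9 = -1/9*0 = 0)
m = -106974 (m = -42*2547 = -3*35658 = -106974)
u = -11733 (u = 0 - 1*11733 = 0 - 11733 = -11733)
m + u = -106974 - 11733 = -118707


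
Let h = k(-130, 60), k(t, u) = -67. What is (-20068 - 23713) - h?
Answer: -43714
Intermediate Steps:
h = -67
(-20068 - 23713) - h = (-20068 - 23713) - 1*(-67) = -43781 + 67 = -43714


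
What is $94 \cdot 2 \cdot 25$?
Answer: $4700$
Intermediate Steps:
$94 \cdot 2 \cdot 25 = 188 \cdot 25 = 4700$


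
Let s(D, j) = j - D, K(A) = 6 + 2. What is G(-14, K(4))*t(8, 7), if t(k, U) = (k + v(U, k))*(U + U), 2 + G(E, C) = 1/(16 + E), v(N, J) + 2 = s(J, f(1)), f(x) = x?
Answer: 21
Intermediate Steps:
K(A) = 8
v(N, J) = -1 - J (v(N, J) = -2 + (1 - J) = -1 - J)
G(E, C) = -2 + 1/(16 + E)
t(k, U) = -2*U (t(k, U) = (k + (-1 - k))*(U + U) = -2*U)
G(-14, K(4))*t(8, 7) = ((-31 - 2*(-14))/(16 - 14))*(-2*7) = ((-31 + 28)/2)*(-14) = ((½)*(-3))*(-14) = -3/2*(-14) = 21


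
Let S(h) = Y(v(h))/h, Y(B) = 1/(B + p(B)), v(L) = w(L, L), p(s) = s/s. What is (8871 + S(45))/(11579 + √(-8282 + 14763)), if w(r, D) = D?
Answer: 212624841209/277518193200 - 18362971*√6481/277518193200 ≈ 0.76084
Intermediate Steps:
p(s) = 1
v(L) = L
Y(B) = 1/(1 + B) (Y(B) = 1/(B + 1) = 1/(1 + B))
S(h) = 1/(h*(1 + h)) (S(h) = 1/((1 + h)*h) = 1/(h*(1 + h)))
(8871 + S(45))/(11579 + √(-8282 + 14763)) = (8871 + 1/(45*(1 + 45)))/(11579 + √(-8282 + 14763)) = (8871 + (1/45)/46)/(11579 + √6481) = (8871 + (1/45)*(1/46))/(11579 + √6481) = (8871 + 1/2070)/(11579 + √6481) = 18362971/(2070*(11579 + √6481))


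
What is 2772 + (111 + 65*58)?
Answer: 6653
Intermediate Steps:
2772 + (111 + 65*58) = 2772 + (111 + 3770) = 2772 + 3881 = 6653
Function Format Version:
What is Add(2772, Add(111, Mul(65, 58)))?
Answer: 6653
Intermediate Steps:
Add(2772, Add(111, Mul(65, 58))) = Add(2772, Add(111, 3770)) = Add(2772, 3881) = 6653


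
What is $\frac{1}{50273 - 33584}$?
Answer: $\frac{1}{16689} \approx 5.992 \cdot 10^{-5}$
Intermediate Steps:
$\frac{1}{50273 - 33584} = \frac{1}{16689}$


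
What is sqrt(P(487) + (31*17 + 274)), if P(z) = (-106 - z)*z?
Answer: I*sqrt(287990) ≈ 536.65*I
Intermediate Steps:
P(z) = z*(-106 - z)
sqrt(P(487) + (31*17 + 274)) = sqrt(-1*487*(106 + 487) + (31*17 + 274)) = sqrt(-1*487*593 + (527 + 274)) = sqrt(-288791 + 801) = sqrt(-287990) = I*sqrt(287990)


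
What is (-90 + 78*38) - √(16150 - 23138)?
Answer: 2874 - 2*I*√1747 ≈ 2874.0 - 83.594*I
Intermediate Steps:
(-90 + 78*38) - √(16150 - 23138) = (-90 + 2964) - √(-6988) = 2874 - 2*I*√1747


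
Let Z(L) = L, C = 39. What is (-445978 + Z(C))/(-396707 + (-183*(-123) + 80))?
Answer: 445939/374118 ≈ 1.1920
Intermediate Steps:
(-445978 + Z(C))/(-396707 + (-183*(-123) + 80)) = (-445978 + 39)/(-396707 + (-183*(-123) + 80)) = -445939/(-396707 + (22509 + 80)) = -445939/(-396707 + 22589) = -445939/(-374118) = -445939*(-1/374118) = 445939/374118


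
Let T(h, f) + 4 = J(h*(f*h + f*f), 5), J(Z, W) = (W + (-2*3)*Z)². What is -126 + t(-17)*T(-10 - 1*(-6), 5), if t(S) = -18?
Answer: -281304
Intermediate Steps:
J(Z, W) = (W - 6*Z)²
T(h, f) = -4 + (5 - 6*h*(f² + f*h))² (T(h, f) = -4 + (5 - 6*h*(f*h + f*f))² = -4 + (5 - 6*h*(f*h + f²))² = -4 + (5 - 6*h*(f² + f*h))²)
-126 + t(-17)*T(-10 - 1*(-6), 5) = -126 - 18*(-4 + (-5 + 6*5*(-10 - 1*(-6))*(5 + (-10 - 1*(-6))))²) = -126 - 18*(-4 + (-5 + 6*5*(-10 + 6)*(5 + (-10 + 6)))²) = -126 - 18*(-4 + (-5 + 6*5*(-4)*(5 - 4))²) = -126 - 18*(-4 + (-5 + 6*5*(-4)*1)²) = -126 - 18*(-4 + (-5 - 120)²) = -126 - 18*(-4 + (-125)²) = -126 - 18*(-4 + 15625) = -126 - 18*15621 = -126 - 281178 = -281304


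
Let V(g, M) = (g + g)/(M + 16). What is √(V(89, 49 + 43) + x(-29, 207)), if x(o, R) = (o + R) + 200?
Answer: √123006/18 ≈ 19.485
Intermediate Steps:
V(g, M) = 2*g/(16 + M) (V(g, M) = (2*g)/(16 + M) = 2*g/(16 + M))
x(o, R) = 200 + R + o (x(o, R) = (R + o) + 200 = 200 + R + o)
√(V(89, 49 + 43) + x(-29, 207)) = √(2*89/(16 + (49 + 43)) + (200 + 207 - 29)) = √(2*89/(16 + 92) + 378) = √(2*89/108 + 378) = √(2*89*(1/108) + 378) = √(89/54 + 378) = √(20501/54) = √123006/18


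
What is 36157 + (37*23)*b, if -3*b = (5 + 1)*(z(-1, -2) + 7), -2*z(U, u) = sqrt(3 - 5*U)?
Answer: 24243 + 1702*sqrt(2) ≈ 26650.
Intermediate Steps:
z(U, u) = -sqrt(3 - 5*U)/2
b = -14 + 2*sqrt(2) (b = -(5 + 1)*(-sqrt(3 - 5*(-1))/2 + 7)/3 = -2*(-sqrt(3 + 5)/2 + 7) = -2*(-sqrt(2) + 7) = -2*(7 - sqrt(2)) = -(42 - 6*sqrt(2))/3 = -14 + 2*sqrt(2) ≈ -11.172)
36157 + (37*23)*b = 36157 + (37*23)*(-14 + 2*sqrt(2)) = 36157 + 851*(-14 + 2*sqrt(2)) = 36157 + (-11914 + 1702*sqrt(2)) = 24243 + 1702*sqrt(2)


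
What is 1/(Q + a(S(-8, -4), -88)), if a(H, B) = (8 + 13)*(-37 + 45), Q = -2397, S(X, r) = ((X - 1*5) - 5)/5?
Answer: -1/2229 ≈ -0.00044863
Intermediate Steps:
S(X, r) = -2 + X/5 (S(X, r) = ((X - 5) - 5)/5 = ((-5 + X) - 5)/5 = (-10 + X)/5 = -2 + X/5)
a(H, B) = 168 (a(H, B) = 21*8 = 168)
1/(Q + a(S(-8, -4), -88)) = 1/(-2397 + 168) = 1/(-2229) = -1/2229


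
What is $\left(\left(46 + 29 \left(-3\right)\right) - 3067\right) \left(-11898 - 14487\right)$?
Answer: $82004580$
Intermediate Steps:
$\left(\left(46 + 29 \left(-3\right)\right) - 3067\right) \left(-11898 - 14487\right) = \left(\left(46 - 87\right) - 3067\right) \left(-26385\right) = \left(-41 - 3067\right) \left(-26385\right) = \left(-3108\right) \left(-26385\right) = 82004580$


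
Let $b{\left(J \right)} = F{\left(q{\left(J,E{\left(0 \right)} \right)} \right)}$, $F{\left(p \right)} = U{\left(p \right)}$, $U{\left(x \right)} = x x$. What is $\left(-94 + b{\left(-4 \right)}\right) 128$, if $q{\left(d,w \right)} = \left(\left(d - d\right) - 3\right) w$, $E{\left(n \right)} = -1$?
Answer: $-10880$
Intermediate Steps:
$U{\left(x \right)} = x^{2}$
$q{\left(d,w \right)} = - 3 w$ ($q{\left(d,w \right)} = \left(0 - 3\right) w = - 3 w$)
$F{\left(p \right)} = p^{2}$
$b{\left(J \right)} = 9$ ($b{\left(J \right)} = \left(\left(-3\right) \left(-1\right)\right)^{2} = 3^{2} = 9$)
$\left(-94 + b{\left(-4 \right)}\right) 128 = \left(-94 + 9\right) 128 = \left(-85\right) 128 = -10880$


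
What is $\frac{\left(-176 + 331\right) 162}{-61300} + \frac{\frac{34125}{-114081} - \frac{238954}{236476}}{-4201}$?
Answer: $- \frac{11848350827646529}{28946916238271845} \approx -0.40931$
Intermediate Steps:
$\frac{\left(-176 + 331\right) 162}{-61300} + \frac{\frac{34125}{-114081} - \frac{238954}{236476}}{-4201} = 155 \cdot 162 \left(- \frac{1}{61300}\right) + \left(34125 \left(- \frac{1}{114081}\right) - \frac{119477}{118238}\right) \left(- \frac{1}{4201}\right) = 25110 \left(- \frac{1}{61300}\right) + \left(- \frac{11375}{38027} - \frac{119477}{118238}\right) \left(- \frac{1}{4201}\right) = - \frac{2511}{6130} - - \frac{5888309129}{18888689225626} = - \frac{2511}{6130} + \frac{5888309129}{18888689225626} = - \frac{11848350827646529}{28946916238271845}$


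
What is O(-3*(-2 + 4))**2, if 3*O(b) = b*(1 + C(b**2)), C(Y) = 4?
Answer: 100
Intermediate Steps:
O(b) = 5*b/3 (O(b) = (b*(1 + 4))/3 = (b*5)/3 = (5*b)/3 = 5*b/3)
O(-3*(-2 + 4))**2 = (5*(-3*(-2 + 4))/3)**2 = (5*(-3*2)/3)**2 = ((5/3)*(-6))**2 = (-10)**2 = 100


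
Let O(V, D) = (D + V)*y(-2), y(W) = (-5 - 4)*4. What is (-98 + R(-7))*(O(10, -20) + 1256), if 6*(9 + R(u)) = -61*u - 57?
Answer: -219776/3 ≈ -73259.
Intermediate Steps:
y(W) = -36 (y(W) = -9*4 = -36)
O(V, D) = -36*D - 36*V (O(V, D) = (D + V)*(-36) = -36*D - 36*V)
R(u) = -37/2 - 61*u/6 (R(u) = -9 + (-61*u - 57)/6 = -9 + (-57 - 61*u)/6 = -9 + (-19/2 - 61*u/6) = -37/2 - 61*u/6)
(-98 + R(-7))*(O(10, -20) + 1256) = (-98 + (-37/2 - 61/6*(-7)))*((-36*(-20) - 36*10) + 1256) = (-98 + (-37/2 + 427/6))*((720 - 360) + 1256) = (-98 + 158/3)*(360 + 1256) = -136/3*1616 = -219776/3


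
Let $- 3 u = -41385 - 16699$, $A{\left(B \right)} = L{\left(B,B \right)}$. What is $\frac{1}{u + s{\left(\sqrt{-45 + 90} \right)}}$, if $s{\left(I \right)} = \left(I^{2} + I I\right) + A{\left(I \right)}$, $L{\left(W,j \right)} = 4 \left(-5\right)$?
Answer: $\frac{3}{58294} \approx 5.1463 \cdot 10^{-5}$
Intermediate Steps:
$L{\left(W,j \right)} = -20$
$A{\left(B \right)} = -20$
$s{\left(I \right)} = -20 + 2 I^{2}$ ($s{\left(I \right)} = \left(I^{2} + I I\right) - 20 = \left(I^{2} + I^{2}\right) - 20 = 2 I^{2} - 20 = -20 + 2 I^{2}$)
$u = \frac{58084}{3}$ ($u = - \frac{-41385 - 16699}{3} = \left(- \frac{1}{3}\right) \left(-58084\right) = \frac{58084}{3} \approx 19361.0$)
$\frac{1}{u + s{\left(\sqrt{-45 + 90} \right)}} = \frac{1}{\frac{58084}{3} - \left(20 - 2 \left(\sqrt{-45 + 90}\right)^{2}\right)} = \frac{1}{\frac{58084}{3} - \left(20 - 2 \left(\sqrt{45}\right)^{2}\right)} = \frac{1}{\frac{58084}{3} - \left(20 - 2 \left(3 \sqrt{5}\right)^{2}\right)} = \frac{1}{\frac{58084}{3} + \left(-20 + 2 \cdot 45\right)} = \frac{1}{\frac{58084}{3} + \left(-20 + 90\right)} = \frac{1}{\frac{58084}{3} + 70} = \frac{1}{\frac{58294}{3}} = \frac{3}{58294}$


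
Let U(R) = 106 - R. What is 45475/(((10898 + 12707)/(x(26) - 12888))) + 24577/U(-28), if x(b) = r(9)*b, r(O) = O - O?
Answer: -15590964223/632614 ≈ -24645.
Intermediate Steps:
r(O) = 0
x(b) = 0 (x(b) = 0*b = 0)
45475/(((10898 + 12707)/(x(26) - 12888))) + 24577/U(-28) = 45475/(((10898 + 12707)/(0 - 12888))) + 24577/(106 - 1*(-28)) = 45475/((23605/(-12888))) + 24577/(106 + 28) = 45475/((23605*(-1/12888))) + 24577/134 = 45475/(-23605/12888) + 24577*(1/134) = 45475*(-12888/23605) + 24577/134 = -117216360/4721 + 24577/134 = -15590964223/632614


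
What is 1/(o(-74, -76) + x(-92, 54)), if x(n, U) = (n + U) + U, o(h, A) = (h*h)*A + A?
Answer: -1/416236 ≈ -2.4025e-6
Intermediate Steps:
o(h, A) = A + A*h² (o(h, A) = h²*A + A = A*h² + A = A + A*h²)
x(n, U) = n + 2*U (x(n, U) = (U + n) + U = n + 2*U)
1/(o(-74, -76) + x(-92, 54)) = 1/(-76*(1 + (-74)²) + (-92 + 2*54)) = 1/(-76*(1 + 5476) + (-92 + 108)) = 1/(-76*5477 + 16) = 1/(-416252 + 16) = 1/(-416236) = -1/416236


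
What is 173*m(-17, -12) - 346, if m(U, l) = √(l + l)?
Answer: -346 + 346*I*√6 ≈ -346.0 + 847.52*I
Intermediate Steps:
m(U, l) = √2*√l (m(U, l) = √(2*l) = √2*√l)
173*m(-17, -12) - 346 = 173*(√2*√(-12)) - 346 = 173*(√2*(2*I*√3)) - 346 = 173*(2*I*√6) - 346 = 346*I*√6 - 346 = -346 + 346*I*√6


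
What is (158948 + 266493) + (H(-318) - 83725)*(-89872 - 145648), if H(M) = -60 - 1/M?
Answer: 3137621396159/159 ≈ 1.9733e+10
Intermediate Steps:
(158948 + 266493) + (H(-318) - 83725)*(-89872 - 145648) = (158948 + 266493) + ((-60 - 1/(-318)) - 83725)*(-89872 - 145648) = 425441 + ((-60 - 1*(-1/318)) - 83725)*(-235520) = 425441 + ((-60 + 1/318) - 83725)*(-235520) = 425441 + (-19079/318 - 83725)*(-235520) = 425441 - 26643629/318*(-235520) = 425441 + 3137553751040/159 = 3137621396159/159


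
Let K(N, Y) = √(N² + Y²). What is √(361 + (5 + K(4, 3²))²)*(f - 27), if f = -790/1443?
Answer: -39751*√(483 + 10*√97)/1443 ≈ -664.28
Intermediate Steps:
f = -790/1443 (f = -790*1/1443 = -790/1443 ≈ -0.54747)
√(361 + (5 + K(4, 3²))²)*(f - 27) = √(361 + (5 + √(4² + (3²)²))²)*(-790/1443 - 27) = √(361 + (5 + √(16 + 9²))²)*(-39751/1443) = √(361 + (5 + √(16 + 81))²)*(-39751/1443) = √(361 + (5 + √97)²)*(-39751/1443) = -39751*√(361 + (5 + √97)²)/1443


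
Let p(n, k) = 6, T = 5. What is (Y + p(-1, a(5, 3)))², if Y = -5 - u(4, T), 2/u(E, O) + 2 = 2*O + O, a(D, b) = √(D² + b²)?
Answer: 121/169 ≈ 0.71598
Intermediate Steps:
u(E, O) = 2/(-2 + 3*O) (u(E, O) = 2/(-2 + (2*O + O)) = 2/(-2 + 3*O))
Y = -67/13 (Y = -5 - 2/(-2 + 3*5) = -5 - 2/(-2 + 15) = -5 - 2/13 = -67/13 ≈ -5.1538)
(Y + p(-1, a(5, 3)))² = (-67/13 + 6)² = (11/13)² = 121/169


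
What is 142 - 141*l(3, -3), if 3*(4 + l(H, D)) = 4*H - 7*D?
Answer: -845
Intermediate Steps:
l(H, D) = -4 - 7*D/3 + 4*H/3 (l(H, D) = -4 + (4*H - 7*D)/3 = -4 + (-7*D + 4*H)/3 = -4 + (-7*D/3 + 4*H/3) = -4 - 7*D/3 + 4*H/3)
142 - 141*l(3, -3) = 142 - 141*(-4 - 7/3*(-3) + (4/3)*3) = 142 - 141*(-4 + 7 + 4) = 142 - 141*7 = 142 - 987 = -845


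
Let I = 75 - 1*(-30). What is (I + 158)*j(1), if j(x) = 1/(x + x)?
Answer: 263/2 ≈ 131.50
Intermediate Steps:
I = 105 (I = 75 + 30 = 105)
j(x) = 1/(2*x)
(I + 158)*j(1) = (105 + 158)*((½)/1) = 263*((½)*1) = 263*(½) = 263/2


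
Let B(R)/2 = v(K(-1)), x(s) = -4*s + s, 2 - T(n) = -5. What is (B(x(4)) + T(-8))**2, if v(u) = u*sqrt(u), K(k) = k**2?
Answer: 81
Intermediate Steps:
T(n) = 7 (T(n) = 2 - 1*(-5) = 2 + 5 = 7)
x(s) = -3*s
v(u) = u**(3/2)
B(R) = 2 (B(R) = 2*((-1)**2)**(3/2) = 2*1**(3/2) = 2*1 = 2)
(B(x(4)) + T(-8))**2 = (2 + 7)**2 = 9**2 = 81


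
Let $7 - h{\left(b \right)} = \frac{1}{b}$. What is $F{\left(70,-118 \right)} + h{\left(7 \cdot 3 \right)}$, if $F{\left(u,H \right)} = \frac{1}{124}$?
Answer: $\frac{18125}{2604} \approx 6.9604$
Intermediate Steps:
$F{\left(u,H \right)} = \frac{1}{124}$
$h{\left(b \right)} = 7 - \frac{1}{b}$
$F{\left(70,-118 \right)} + h{\left(7 \cdot 3 \right)} = \frac{1}{124} + \left(7 - \frac{1}{7 \cdot 3}\right) = \frac{1}{124} + \left(7 - \frac{1}{21}\right) = \frac{1}{124} + \frac{146}{21} = \frac{18125}{2604}$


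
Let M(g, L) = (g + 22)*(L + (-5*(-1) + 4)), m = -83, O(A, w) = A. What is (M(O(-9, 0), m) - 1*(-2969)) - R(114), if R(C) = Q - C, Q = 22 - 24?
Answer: 2123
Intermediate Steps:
Q = -2
R(C) = -2 - C
M(g, L) = (9 + L)*(22 + g) (M(g, L) = (22 + g)*(L + (5 + 4)) = (22 + g)*(L + 9) = (22 + g)*(9 + L) = (9 + L)*(22 + g))
(M(O(-9, 0), m) - 1*(-2969)) - R(114) = ((198 + 9*(-9) + 22*(-83) - 83*(-9)) - 1*(-2969)) - (-2 - 1*114) = ((198 - 81 - 1826 + 747) + 2969) - (-2 - 114) = (-962 + 2969) - 1*(-116) = 2007 + 116 = 2123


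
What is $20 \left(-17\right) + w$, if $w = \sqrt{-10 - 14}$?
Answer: $-340 + 2 i \sqrt{6} \approx -340.0 + 4.899 i$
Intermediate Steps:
$w = 2 i \sqrt{6}$ ($w = \sqrt{-24} = 2 i \sqrt{6} \approx 4.899 i$)
$20 \left(-17\right) + w = 20 \left(-17\right) + 2 i \sqrt{6} = -340 + 2 i \sqrt{6}$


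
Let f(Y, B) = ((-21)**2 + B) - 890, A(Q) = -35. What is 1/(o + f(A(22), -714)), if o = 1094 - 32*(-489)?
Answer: 1/15579 ≈ 6.4189e-5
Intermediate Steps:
f(Y, B) = -449 + B (f(Y, B) = (441 + B) - 890 = -449 + B)
o = 16742 (o = 1094 + 15648 = 16742)
1/(o + f(A(22), -714)) = 1/(16742 + (-449 - 714)) = 1/(16742 - 1163) = 1/15579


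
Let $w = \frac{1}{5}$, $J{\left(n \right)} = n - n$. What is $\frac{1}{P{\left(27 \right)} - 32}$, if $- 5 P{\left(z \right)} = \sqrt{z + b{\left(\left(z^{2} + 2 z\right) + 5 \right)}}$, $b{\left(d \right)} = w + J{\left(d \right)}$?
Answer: $- \frac{500}{15983} + \frac{5 \sqrt{170}}{63932} \approx -0.030264$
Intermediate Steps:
$J{\left(n \right)} = 0$
$w = \frac{1}{5} \approx 0.2$
$b{\left(d \right)} = \frac{1}{5}$ ($b{\left(d \right)} = \frac{1}{5} + 0 = \frac{1}{5}$)
$P{\left(z \right)} = - \frac{\sqrt{\frac{1}{5} + z}}{5}$ ($P{\left(z \right)} = - \frac{\sqrt{z + \frac{1}{5}}}{5} = - \frac{\sqrt{\frac{1}{5} + z}}{5}$)
$\frac{1}{P{\left(27 \right)} - 32} = \frac{1}{- \frac{\sqrt{5 + 25 \cdot 27}}{25} - 32} = \frac{1}{- \frac{\sqrt{5 + 675}}{25} - 32} = \frac{1}{- \frac{\sqrt{680}}{25} - 32} = \frac{1}{- \frac{2 \sqrt{170}}{25} - 32} = \frac{1}{-32 - \frac{2 \sqrt{170}}{25}}$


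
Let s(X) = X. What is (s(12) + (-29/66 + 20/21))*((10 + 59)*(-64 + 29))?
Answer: -664815/22 ≈ -30219.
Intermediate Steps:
(s(12) + (-29/66 + 20/21))*((10 + 59)*(-64 + 29)) = (12 + (-29/66 + 20/21))*((10 + 59)*(-64 + 29)) = (12 + (-29*1/66 + 20*(1/21)))*(69*(-35)) = (12 + (-29/66 + 20/21))*(-2415) = (12 + 79/154)*(-2415) = (1927/154)*(-2415) = -664815/22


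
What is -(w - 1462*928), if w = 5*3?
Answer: 1356721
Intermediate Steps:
w = 15
-(w - 1462*928) = -(15 - 1462*928) = -(15 - 1356736) = -1*(-1356721) = 1356721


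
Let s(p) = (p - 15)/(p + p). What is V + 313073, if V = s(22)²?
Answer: 606109377/1936 ≈ 3.1307e+5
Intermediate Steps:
s(p) = (-15 + p)/(2*p) (s(p) = (-15 + p)/((2*p)) = (-15 + p)*(1/(2*p)) = (-15 + p)/(2*p))
V = 49/1936 (V = ((½)*(-15 + 22)/22)² = ((½)*(1/22)*7)² = (7/44)² = 49/1936 ≈ 0.025310)
V + 313073 = 49/1936 + 313073 = 606109377/1936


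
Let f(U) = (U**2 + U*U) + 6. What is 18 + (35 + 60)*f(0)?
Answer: 588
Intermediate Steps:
f(U) = 6 + 2*U**2 (f(U) = (U**2 + U**2) + 6 = 2*U**2 + 6 = 6 + 2*U**2)
18 + (35 + 60)*f(0) = 18 + (35 + 60)*(6 + 2*0**2) = 18 + 95*(6 + 2*0) = 18 + 95*(6 + 0) = 18 + 95*6 = 18 + 570 = 588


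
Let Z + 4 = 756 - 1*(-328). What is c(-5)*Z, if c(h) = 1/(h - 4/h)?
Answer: -1800/7 ≈ -257.14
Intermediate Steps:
Z = 1080 (Z = -4 + (756 - 1*(-328)) = -4 + (756 + 328) = -4 + 1084 = 1080)
c(-5)*Z = -5/(-4 + (-5)²)*1080 = -5/(-4 + 25)*1080 = -5/21*1080 = -1800/7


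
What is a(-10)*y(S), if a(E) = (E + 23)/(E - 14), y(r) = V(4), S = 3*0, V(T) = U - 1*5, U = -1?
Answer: 13/4 ≈ 3.2500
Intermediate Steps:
V(T) = -6 (V(T) = -1 - 1*5 = -1 - 5 = -6)
S = 0
y(r) = -6
a(E) = (23 + E)/(-14 + E)
a(-10)*y(S) = ((23 - 10)/(-14 - 10))*(-6) = (13/(-24))*(-6) = -1/24*13*(-6) = -13/24*(-6) = 13/4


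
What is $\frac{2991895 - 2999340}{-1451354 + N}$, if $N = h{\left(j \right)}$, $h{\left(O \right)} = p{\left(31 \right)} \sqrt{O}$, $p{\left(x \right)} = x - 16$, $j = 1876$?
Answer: $\frac{80636795}{15719612024} + \frac{111675 \sqrt{469}}{1053214005608} \approx 0.005132$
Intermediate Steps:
$p{\left(x \right)} = -16 + x$ ($p{\left(x \right)} = x - 16 = -16 + x$)
$h{\left(O \right)} = 15 \sqrt{O}$ ($h{\left(O \right)} = \left(-16 + 31\right) \sqrt{O} = 15 \sqrt{O}$)
$N = 30 \sqrt{469}$ ($N = 15 \sqrt{1876} = 15 \cdot 2 \sqrt{469} = 30 \sqrt{469} \approx 649.69$)
$\frac{2991895 - 2999340}{-1451354 + N} = \frac{2991895 - 2999340}{-1451354 + 30 \sqrt{469}} = - \frac{7445}{-1451354 + 30 \sqrt{469}}$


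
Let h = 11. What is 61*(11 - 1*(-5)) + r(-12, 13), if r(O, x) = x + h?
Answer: 1000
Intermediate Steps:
r(O, x) = 11 + x (r(O, x) = x + 11 = 11 + x)
61*(11 - 1*(-5)) + r(-12, 13) = 61*(11 - 1*(-5)) + (11 + 13) = 61*(11 + 5) + 24 = 61*16 + 24 = 976 + 24 = 1000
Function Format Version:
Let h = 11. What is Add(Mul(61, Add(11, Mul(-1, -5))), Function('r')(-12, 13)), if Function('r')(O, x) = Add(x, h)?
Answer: 1000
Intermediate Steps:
Function('r')(O, x) = Add(11, x) (Function('r')(O, x) = Add(x, 11) = Add(11, x))
Add(Mul(61, Add(11, Mul(-1, -5))), Function('r')(-12, 13)) = Add(Mul(61, Add(11, Mul(-1, -5))), Add(11, 13)) = Add(Mul(61, Add(11, 5)), 24) = Add(Mul(61, 16), 24) = Add(976, 24) = 1000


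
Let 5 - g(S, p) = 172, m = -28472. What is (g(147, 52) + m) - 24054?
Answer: -52693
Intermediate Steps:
g(S, p) = -167 (g(S, p) = 5 - 1*172 = 5 - 172 = -167)
(g(147, 52) + m) - 24054 = (-167 - 28472) - 24054 = -28639 - 24054 = -52693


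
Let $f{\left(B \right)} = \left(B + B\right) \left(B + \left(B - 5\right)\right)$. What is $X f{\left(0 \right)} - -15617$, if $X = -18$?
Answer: $15617$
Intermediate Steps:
$f{\left(B \right)} = 2 B \left(-5 + 2 B\right)$ ($f{\left(B \right)} = 2 B \left(B + \left(-5 + B\right)\right) = 2 B \left(-5 + 2 B\right)$)
$X f{\left(0 \right)} - -15617 = - 18 \cdot 2 \cdot 0 \left(-5 + 2 \cdot 0\right) - -15617 = - 18 \cdot 2 \cdot 0 \left(-5 + 0\right) + 15617 = - 18 \cdot 2 \cdot 0 \left(-5\right) + 15617 = \left(-18\right) 0 + 15617 = 0 + 15617 = 15617$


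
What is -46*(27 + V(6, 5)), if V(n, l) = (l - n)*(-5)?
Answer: -1472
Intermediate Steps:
V(n, l) = -5*l + 5*n
-46*(27 + V(6, 5)) = -46*(27 + (-5*5 + 5*6)) = -46*(27 + (-25 + 30)) = -46*(27 + 5) = -46*32 = -1472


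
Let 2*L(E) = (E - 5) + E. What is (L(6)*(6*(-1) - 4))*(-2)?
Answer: 70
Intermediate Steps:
L(E) = -5/2 + E (L(E) = ((E - 5) + E)/2 = ((-5 + E) + E)/2 = (-5 + 2*E)/2 = -5/2 + E)
(L(6)*(6*(-1) - 4))*(-2) = ((-5/2 + 6)*(6*(-1) - 4))*(-2) = (7*(-6 - 4)/2)*(-2) = ((7/2)*(-10))*(-2) = -35*(-2) = 70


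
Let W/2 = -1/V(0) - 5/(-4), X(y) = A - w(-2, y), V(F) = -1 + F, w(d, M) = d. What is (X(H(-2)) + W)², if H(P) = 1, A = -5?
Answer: 9/4 ≈ 2.2500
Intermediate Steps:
X(y) = -3 (X(y) = -5 - 1*(-2) = -5 + 2 = -3)
W = 9/2 (W = 2*(-1/(-1 + 0) - 5/(-4)) = 2*(-1/(-1) - 5*(-¼)) = 2*(-1*(-1) + 5/4) = 2*(1 + 5/4) = 2*(9/4) = 9/2 ≈ 4.5000)
(X(H(-2)) + W)² = (-3 + 9/2)² = (3/2)² = 9/4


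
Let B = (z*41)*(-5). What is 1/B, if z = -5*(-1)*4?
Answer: -1/4100 ≈ -0.00024390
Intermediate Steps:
z = 20 (z = 5*4 = 20)
B = -4100 (B = (20*41)*(-5) = 820*(-5) = -4100)
1/B = 1/(-4100) = -1/4100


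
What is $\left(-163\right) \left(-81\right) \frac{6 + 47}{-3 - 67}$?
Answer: $- \frac{699759}{70} \approx -9996.6$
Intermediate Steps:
$\left(-163\right) \left(-81\right) \frac{6 + 47}{-3 - 67} = 13203 \frac{53}{-70} = 13203 \cdot 53 \left(- \frac{1}{70}\right) = 13203 \left(- \frac{53}{70}\right) = - \frac{699759}{70}$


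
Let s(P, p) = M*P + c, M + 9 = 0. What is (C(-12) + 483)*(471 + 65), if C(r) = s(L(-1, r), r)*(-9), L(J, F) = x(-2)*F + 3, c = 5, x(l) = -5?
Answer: 2969976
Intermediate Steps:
M = -9 (M = -9 + 0 = -9)
L(J, F) = 3 - 5*F (L(J, F) = -5*F + 3 = 3 - 5*F)
s(P, p) = 5 - 9*P (s(P, p) = -9*P + 5 = 5 - 9*P)
C(r) = 198 - 405*r (C(r) = (5 - 9*(3 - 5*r))*(-9) = (5 + (-27 + 45*r))*(-9) = (-22 + 45*r)*(-9) = 198 - 405*r)
(C(-12) + 483)*(471 + 65) = ((198 - 405*(-12)) + 483)*(471 + 65) = ((198 + 4860) + 483)*536 = (5058 + 483)*536 = 5541*536 = 2969976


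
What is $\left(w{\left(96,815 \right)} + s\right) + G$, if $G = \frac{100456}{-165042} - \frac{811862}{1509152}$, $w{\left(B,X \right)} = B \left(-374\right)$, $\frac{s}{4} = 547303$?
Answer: $\frac{134082899462770189}{62268366096} \approx 2.1533 \cdot 10^{6}$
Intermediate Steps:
$s = 2189212$ ($s = 4 \cdot 547303 = 2189212$)
$w{\left(B,X \right)} = - 374 B$
$G = - \frac{71398675379}{62268366096}$ ($G = 100456 \left(- \frac{1}{165042}\right) - \frac{405931}{754576} = - \frac{50228}{82521} - \frac{405931}{754576} = - \frac{71398675379}{62268366096} \approx -1.1466$)
$\left(w{\left(96,815 \right)} + s\right) + G = \left(\left(-374\right) 96 + 2189212\right) - \frac{71398675379}{62268366096} = \left(-35904 + 2189212\right) - \frac{71398675379}{62268366096} = 2153308 - \frac{71398675379}{62268366096} = \frac{134082899462770189}{62268366096}$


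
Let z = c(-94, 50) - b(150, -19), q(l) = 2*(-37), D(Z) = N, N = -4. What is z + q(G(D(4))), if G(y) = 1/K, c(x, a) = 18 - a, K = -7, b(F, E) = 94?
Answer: -200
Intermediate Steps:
D(Z) = -4
G(y) = -⅐ (G(y) = 1/(-7) = 1*(-⅐) = -⅐)
q(l) = -74
z = -126 (z = (18 - 1*50) - 1*94 = (18 - 50) - 94 = -32 - 94 = -126)
z + q(G(D(4))) = -126 - 74 = -200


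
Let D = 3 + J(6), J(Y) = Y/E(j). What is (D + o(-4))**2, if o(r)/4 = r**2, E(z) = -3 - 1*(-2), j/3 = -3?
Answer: 3721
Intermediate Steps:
j = -9 (j = 3*(-3) = -9)
E(z) = -1 (E(z) = -3 + 2 = -1)
J(Y) = -Y (J(Y) = Y/(-1) = Y*(-1) = -Y)
o(r) = 4*r**2
D = -3 (D = 3 - 1*6 = 3 - 6 = -3)
(D + o(-4))**2 = (-3 + 4*(-4)**2)**2 = (-3 + 4*16)**2 = (-3 + 64)**2 = 61**2 = 3721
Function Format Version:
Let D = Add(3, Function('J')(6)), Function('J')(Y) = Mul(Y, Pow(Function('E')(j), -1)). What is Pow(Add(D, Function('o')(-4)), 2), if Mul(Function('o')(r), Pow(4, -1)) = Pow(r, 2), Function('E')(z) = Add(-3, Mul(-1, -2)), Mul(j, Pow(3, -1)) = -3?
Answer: 3721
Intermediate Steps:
j = -9 (j = Mul(3, -3) = -9)
Function('E')(z) = -1 (Function('E')(z) = Add(-3, 2) = -1)
Function('J')(Y) = Mul(-1, Y) (Function('J')(Y) = Mul(Y, Pow(-1, -1)) = Mul(Y, -1) = Mul(-1, Y))
Function('o')(r) = Mul(4, Pow(r, 2))
D = -3 (D = Add(3, Mul(-1, 6)) = Add(3, -6) = -3)
Pow(Add(D, Function('o')(-4)), 2) = Pow(Add(-3, Mul(4, Pow(-4, 2))), 2) = Pow(Add(-3, Mul(4, 16)), 2) = Pow(Add(-3, 64), 2) = Pow(61, 2) = 3721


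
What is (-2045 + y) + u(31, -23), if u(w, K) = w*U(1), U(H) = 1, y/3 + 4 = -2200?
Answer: -8626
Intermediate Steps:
y = -6612 (y = -12 + 3*(-2200) = -12 - 6600 = -6612)
u(w, K) = w (u(w, K) = w*1 = w)
(-2045 + y) + u(31, -23) = (-2045 - 6612) + 31 = -8657 + 31 = -8626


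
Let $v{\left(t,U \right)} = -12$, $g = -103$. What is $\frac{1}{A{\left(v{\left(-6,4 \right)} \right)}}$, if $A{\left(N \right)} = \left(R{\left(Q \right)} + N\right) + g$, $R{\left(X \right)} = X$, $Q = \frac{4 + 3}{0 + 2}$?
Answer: $- \frac{2}{223} \approx -0.0089686$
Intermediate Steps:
$Q = \frac{7}{2} \approx 3.5$
$A{\left(N \right)} = - \frac{199}{2} + N$ ($A{\left(N \right)} = \left(\frac{7}{2} + N\right) - 103 = - \frac{199}{2} + N$)
$\frac{1}{A{\left(v{\left(-6,4 \right)} \right)}} = \frac{1}{- \frac{199}{2} - 12} = \frac{1}{- \frac{223}{2}} = - \frac{2}{223}$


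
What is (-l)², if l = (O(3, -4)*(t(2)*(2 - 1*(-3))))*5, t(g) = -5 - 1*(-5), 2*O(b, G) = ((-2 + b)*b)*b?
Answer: 0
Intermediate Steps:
O(b, G) = b²*(-2 + b)/2 (O(b, G) = (((-2 + b)*b)*b)/2 = ((b*(-2 + b))*b)/2 = (b²*(-2 + b))/2 = b²*(-2 + b)/2)
t(g) = 0 (t(g) = -5 + 5 = 0)
l = 0 (l = (((½)*3²*(-2 + 3))*(0*(2 - 1*(-3))))*5 = (((½)*9*1)*(0*(2 + 3)))*5 = (9*(0*5)/2)*5 = ((9/2)*0)*5 = 0*5 = 0)
(-l)² = (-1*0)² = 0² = 0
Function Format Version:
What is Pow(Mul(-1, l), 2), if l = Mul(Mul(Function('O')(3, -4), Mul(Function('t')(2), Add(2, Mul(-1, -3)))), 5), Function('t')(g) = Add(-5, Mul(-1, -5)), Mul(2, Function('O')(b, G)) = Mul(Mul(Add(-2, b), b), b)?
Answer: 0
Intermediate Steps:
Function('O')(b, G) = Mul(Rational(1, 2), Pow(b, 2), Add(-2, b)) (Function('O')(b, G) = Mul(Rational(1, 2), Mul(Mul(Add(-2, b), b), b)) = Mul(Rational(1, 2), Mul(Mul(b, Add(-2, b)), b)) = Mul(Rational(1, 2), Mul(Pow(b, 2), Add(-2, b))) = Mul(Rational(1, 2), Pow(b, 2), Add(-2, b)))
Function('t')(g) = 0 (Function('t')(g) = Add(-5, 5) = 0)
l = 0 (l = Mul(Mul(Mul(Rational(1, 2), Pow(3, 2), Add(-2, 3)), Mul(0, Add(2, Mul(-1, -3)))), 5) = Mul(Mul(Mul(Rational(1, 2), 9, 1), Mul(0, Add(2, 3))), 5) = Mul(Mul(Rational(9, 2), Mul(0, 5)), 5) = Mul(Mul(Rational(9, 2), 0), 5) = Mul(0, 5) = 0)
Pow(Mul(-1, l), 2) = Pow(Mul(-1, 0), 2) = Pow(0, 2) = 0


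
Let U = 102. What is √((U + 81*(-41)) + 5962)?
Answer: √2743 ≈ 52.374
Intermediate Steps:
√((U + 81*(-41)) + 5962) = √((102 + 81*(-41)) + 5962) = √((102 - 3321) + 5962) = √(-3219 + 5962) = √2743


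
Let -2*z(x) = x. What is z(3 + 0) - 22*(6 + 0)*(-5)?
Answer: 1317/2 ≈ 658.50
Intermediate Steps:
z(x) = -x/2
z(3 + 0) - 22*(6 + 0)*(-5) = -(3 + 0)/2 - 22*(6 + 0)*(-5) = -½*3 - 132*(-5) = -3/2 - 22*(-30) = -3/2 + 660 = 1317/2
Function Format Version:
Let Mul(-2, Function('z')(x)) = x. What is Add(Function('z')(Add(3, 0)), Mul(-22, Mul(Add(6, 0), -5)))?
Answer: Rational(1317, 2) ≈ 658.50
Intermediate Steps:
Function('z')(x) = Mul(Rational(-1, 2), x)
Add(Function('z')(Add(3, 0)), Mul(-22, Mul(Add(6, 0), -5))) = Add(Mul(Rational(-1, 2), Add(3, 0)), Mul(-22, Mul(Add(6, 0), -5))) = Add(Mul(Rational(-1, 2), 3), Mul(-22, Mul(6, -5))) = Add(Rational(-3, 2), Mul(-22, -30)) = Add(Rational(-3, 2), 660) = Rational(1317, 2)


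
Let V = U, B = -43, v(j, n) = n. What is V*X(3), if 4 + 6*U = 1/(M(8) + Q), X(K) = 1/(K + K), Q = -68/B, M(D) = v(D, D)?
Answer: -535/4944 ≈ -0.10821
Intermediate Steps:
M(D) = D
Q = 68/43 (Q = -68/(-43) = -68*(-1/43) = 68/43 ≈ 1.5814)
X(K) = 1/(2*K)
U = -535/824 (U = -⅔ + 1/(6*(8 + 68/43)) = -⅔ + 1/(6*(412/43)) = -⅔ + (⅙)*(43/412) = -⅔ + 43/2472 = -535/824 ≈ -0.64927)
V = -535/824 ≈ -0.64927
V*X(3) = -535/(1648*3) = -535/824*⅙ = -535/4944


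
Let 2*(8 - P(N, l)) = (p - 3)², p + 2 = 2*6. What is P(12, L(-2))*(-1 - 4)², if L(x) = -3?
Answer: -825/2 ≈ -412.50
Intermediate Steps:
p = 10 (p = -2 + 2*6 = -2 + 12 = 10)
P(N, l) = -33/2 (P(N, l) = 8 - (10 - 3)²/2 = 8 - ½*7² = 8 - ½*49 = 8 - 49/2 = -33/2)
P(12, L(-2))*(-1 - 4)² = -33*(-1 - 4)²/2 = -33/2*(-5)² = -33/2*25 = -825/2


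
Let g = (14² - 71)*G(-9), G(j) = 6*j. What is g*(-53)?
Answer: 357750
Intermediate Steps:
g = -6750 (g = (14² - 71)*(6*(-9)) = (196 - 71)*(-54) = 125*(-54) = -6750)
g*(-53) = -6750*(-53) = 357750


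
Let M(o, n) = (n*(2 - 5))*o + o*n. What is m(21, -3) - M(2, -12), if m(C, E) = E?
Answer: -51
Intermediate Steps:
M(o, n) = -2*n*o (M(o, n) = (n*(-3))*o + n*o = (-3*n)*o + n*o = -3*n*o + n*o = -2*n*o)
m(21, -3) - M(2, -12) = -3 - (-2)*(-12)*2 = -3 - 1*48 = -3 - 48 = -51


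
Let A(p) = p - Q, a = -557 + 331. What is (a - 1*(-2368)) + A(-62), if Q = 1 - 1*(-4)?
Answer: 2075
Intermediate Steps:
Q = 5 (Q = 1 + 4 = 5)
a = -226
A(p) = -5 + p (A(p) = p - 1*5 = p - 5 = -5 + p)
(a - 1*(-2368)) + A(-62) = (-226 - 1*(-2368)) + (-5 - 62) = (-226 + 2368) - 67 = 2142 - 67 = 2075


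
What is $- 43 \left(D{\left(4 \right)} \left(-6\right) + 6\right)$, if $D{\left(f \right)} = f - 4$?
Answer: $-258$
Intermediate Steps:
$D{\left(f \right)} = -4 + f$ ($D{\left(f \right)} = f - 4 = -4 + f$)
$- 43 \left(D{\left(4 \right)} \left(-6\right) + 6\right) = - 43 \left(\left(-4 + 4\right) \left(-6\right) + 6\right) = - 43 \left(0 \left(-6\right) + 6\right) = - 43 \left(0 + 6\right) = \left(-43\right) 6 = -258$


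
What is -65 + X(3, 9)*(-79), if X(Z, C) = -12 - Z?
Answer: 1120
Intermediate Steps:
-65 + X(3, 9)*(-79) = -65 + (-12 - 1*3)*(-79) = -65 + (-12 - 3)*(-79) = -65 - 15*(-79) = -65 + 1185 = 1120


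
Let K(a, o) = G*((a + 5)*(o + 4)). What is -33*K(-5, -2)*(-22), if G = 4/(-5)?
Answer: 0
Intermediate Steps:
G = -4/5 (G = 4*(-1/5) = -4/5 ≈ -0.80000)
K(a, o) = -4*(4 + o)*(5 + a)/5 (K(a, o) = -4*(a + 5)*(o + 4)/5 = -4*(5 + a)*(4 + o)/5 = -4*(4 + o)*(5 + a)/5)
-33*K(-5, -2)*(-22) = -33*(-16 - 4*(-2) - 16/5*(-5) - 4/5*(-5)*(-2))*(-22) = -33*(-16 + 8 + 16 - 8)*(-22) = -33*0*(-22) = 0*(-22) = 0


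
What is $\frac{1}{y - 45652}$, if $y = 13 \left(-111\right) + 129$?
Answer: $- \frac{1}{46966} \approx -2.1292 \cdot 10^{-5}$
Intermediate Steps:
$y = -1314$ ($y = -1443 + 129 = -1314$)
$\frac{1}{y - 45652} = \frac{1}{-1314 - 45652} = \frac{1}{-46966} = - \frac{1}{46966}$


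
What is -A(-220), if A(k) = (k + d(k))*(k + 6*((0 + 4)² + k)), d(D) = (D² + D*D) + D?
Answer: 139143840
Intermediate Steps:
d(D) = D + 2*D² (d(D) = (D² + D²) + D = 2*D² + D = D + 2*D²)
A(k) = (96 + 7*k)*(k + k*(1 + 2*k)) (A(k) = (k + k*(1 + 2*k))*(k + 6*((0 + 4)² + k)) = (k + k*(1 + 2*k))*(k + 6*(4² + k)) = (k + k*(1 + 2*k))*(k + 6*(16 + k)) = (k + k*(1 + 2*k))*(k + (96 + 6*k)) = (k + k*(1 + 2*k))*(96 + 7*k) = (96 + 7*k)*(k + k*(1 + 2*k)))
-A(-220) = -2*(-220)*(96 + 7*(-220)² + 103*(-220)) = -2*(-220)*(96 + 7*48400 - 22660) = -2*(-220)*(96 + 338800 - 22660) = -2*(-220)*316236 = -1*(-139143840) = 139143840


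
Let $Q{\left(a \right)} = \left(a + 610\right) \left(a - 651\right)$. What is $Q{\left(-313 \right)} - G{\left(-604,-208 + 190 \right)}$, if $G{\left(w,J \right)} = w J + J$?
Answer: $-297162$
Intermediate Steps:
$Q{\left(a \right)} = \left(-651 + a\right) \left(610 + a\right)$ ($Q{\left(a \right)} = \left(610 + a\right) \left(-651 + a\right) = \left(-651 + a\right) \left(610 + a\right)$)
$G{\left(w,J \right)} = J + J w$ ($G{\left(w,J \right)} = J w + J = J + J w$)
$Q{\left(-313 \right)} - G{\left(-604,-208 + 190 \right)} = \left(-397110 + \left(-313\right)^{2} - -12833\right) - \left(-208 + 190\right) \left(1 - 604\right) = \left(-397110 + 97969 + 12833\right) - \left(-18\right) \left(-603\right) = -286308 - 10854 = -297162$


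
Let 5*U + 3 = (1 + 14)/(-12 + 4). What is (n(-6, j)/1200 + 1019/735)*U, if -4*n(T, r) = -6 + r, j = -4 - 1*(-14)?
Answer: -1059123/784000 ≈ -1.3509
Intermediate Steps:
j = 10 (j = -4 + 14 = 10)
n(T, r) = 3/2 - r/4 (n(T, r) = -(-6 + r)/4 = 3/2 - r/4)
U = -39/40 (U = -⅗ + ((1 + 14)/(-12 + 4))/5 = -⅗ + (15/(-8))/5 = -⅗ + (15*(-⅛))/5 = -⅗ + (⅕)*(-15/8) = -⅗ - 3/8 = -39/40 ≈ -0.97500)
(n(-6, j)/1200 + 1019/735)*U = ((3/2 - ¼*10)/1200 + 1019/735)*(-39/40) = ((3/2 - 5/2)*(1/1200) + 1019*(1/735))*(-39/40) = (-1*1/1200 + 1019/735)*(-39/40) = (-1/1200 + 1019/735)*(-39/40) = (27157/19600)*(-39/40) = -1059123/784000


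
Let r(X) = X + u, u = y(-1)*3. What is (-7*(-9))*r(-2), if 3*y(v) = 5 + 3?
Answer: 378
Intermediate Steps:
y(v) = 8/3 (y(v) = (5 + 3)/3 = (⅓)*8 = 8/3)
u = 8 (u = (8/3)*3 = 8)
r(X) = 8 + X (r(X) = X + 8 = 8 + X)
(-7*(-9))*r(-2) = (-7*(-9))*(8 - 2) = 63*6 = 378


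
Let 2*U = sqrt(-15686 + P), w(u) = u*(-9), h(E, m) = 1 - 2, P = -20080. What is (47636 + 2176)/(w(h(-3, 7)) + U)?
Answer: 99624/2005 - 16604*I*sqrt(3974)/2005 ≈ 49.688 - 522.05*I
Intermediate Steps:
h(E, m) = -1
w(u) = -9*u
U = 3*I*sqrt(3974)/2 (U = sqrt(-15686 - 20080)/2 = sqrt(-35766)/2 = (3*I*sqrt(3974))/2 = 3*I*sqrt(3974)/2 ≈ 94.559*I)
(47636 + 2176)/(w(h(-3, 7)) + U) = (47636 + 2176)/(-9*(-1) + 3*I*sqrt(3974)/2) = 49812/(9 + 3*I*sqrt(3974)/2)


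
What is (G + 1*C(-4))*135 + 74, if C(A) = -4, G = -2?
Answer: -736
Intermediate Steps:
(G + 1*C(-4))*135 + 74 = (-2 + 1*(-4))*135 + 74 = (-2 - 4)*135 + 74 = -6*135 + 74 = -810 + 74 = -736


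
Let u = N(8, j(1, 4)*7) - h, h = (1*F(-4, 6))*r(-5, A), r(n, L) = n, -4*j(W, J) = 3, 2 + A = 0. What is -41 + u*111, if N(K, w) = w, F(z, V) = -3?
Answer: -9155/4 ≈ -2288.8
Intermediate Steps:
A = -2 (A = -2 + 0 = -2)
j(W, J) = -¾ (j(W, J) = -¼*3 = -¾)
h = 15 (h = (1*(-3))*(-5) = -3*(-5) = 15)
u = -81/4 (u = -¾*7 - 1*15 = -21/4 - 15 = -81/4 ≈ -20.250)
-41 + u*111 = -41 - 81/4*111 = -41 - 8991/4 = -9155/4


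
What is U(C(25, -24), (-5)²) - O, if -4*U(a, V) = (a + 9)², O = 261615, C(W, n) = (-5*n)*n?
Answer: -9289101/4 ≈ -2.3223e+6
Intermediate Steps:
C(W, n) = -5*n²
U(a, V) = -(9 + a)²/4 (U(a, V) = -(a + 9)²/4 = -(9 + a)²/4)
U(C(25, -24), (-5)²) - O = -(9 - 5*(-24)²)²/4 - 1*261615 = -(9 - 5*576)²/4 - 261615 = -(9 - 2880)²/4 - 261615 = -¼*(-2871)² - 261615 = -¼*8242641 - 261615 = -8242641/4 - 261615 = -9289101/4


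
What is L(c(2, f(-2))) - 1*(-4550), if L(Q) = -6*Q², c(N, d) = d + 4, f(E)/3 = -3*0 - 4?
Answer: 4166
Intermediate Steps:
f(E) = -12 (f(E) = 3*(-3*0 - 4) = 3*(0 - 4) = 3*(-4) = -12)
c(N, d) = 4 + d
L(c(2, f(-2))) - 1*(-4550) = -6*(4 - 12)² - 1*(-4550) = -6*(-8)² + 4550 = -6*64 + 4550 = -384 + 4550 = 4166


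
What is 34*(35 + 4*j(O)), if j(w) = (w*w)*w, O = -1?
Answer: 1054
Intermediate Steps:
j(w) = w³ (j(w) = w²*w = w³)
34*(35 + 4*j(O)) = 34*(35 + 4*(-1)³) = 34*(35 + 4*(-1)) = 34*(35 - 4) = 34*31 = 1054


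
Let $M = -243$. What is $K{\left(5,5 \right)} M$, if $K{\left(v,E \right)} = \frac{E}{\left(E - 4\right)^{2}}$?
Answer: $-1215$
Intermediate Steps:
$K{\left(v,E \right)} = \frac{E}{\left(-4 + E\right)^{2}}$
$K{\left(5,5 \right)} M = \frac{5}{\left(-4 + 5\right)^{2}} \left(-243\right) = 5 \cdot 1^{-2} \left(-243\right) = 5 \cdot 1 \left(-243\right) = 5 \left(-243\right) = -1215$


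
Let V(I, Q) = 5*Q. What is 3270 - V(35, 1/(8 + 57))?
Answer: 42509/13 ≈ 3269.9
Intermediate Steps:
3270 - V(35, 1/(8 + 57)) = 3270 - 5/(8 + 57) = 3270 - 5/65 = 3270 - 1*1/13 = 3270 - 1/13 = 42509/13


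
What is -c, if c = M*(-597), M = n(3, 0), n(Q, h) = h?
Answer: 0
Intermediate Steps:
M = 0
c = 0 (c = 0*(-597) = 0)
-c = -1*0 = 0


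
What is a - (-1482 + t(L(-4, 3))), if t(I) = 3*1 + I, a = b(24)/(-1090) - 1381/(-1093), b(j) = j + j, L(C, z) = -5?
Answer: 884722953/595685 ≈ 1485.2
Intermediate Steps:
b(j) = 2*j
a = 726413/595685 (a = (2*24)/(-1090) - 1381/(-1093) = 48*(-1/1090) - 1381*(-1/1093) = -24/545 + 1381/1093 = 726413/595685 ≈ 1.2195)
t(I) = 3 + I
a - (-1482 + t(L(-4, 3))) = 726413/595685 - (-1482 + (3 - 5)) = 726413/595685 - (-1482 - 2) = 726413/595685 - 1*(-1484) = 726413/595685 + 1484 = 884722953/595685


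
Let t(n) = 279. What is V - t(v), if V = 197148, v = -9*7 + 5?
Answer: 196869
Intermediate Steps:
v = -58 (v = -63 + 5 = -58)
V - t(v) = 197148 - 1*279 = 197148 - 279 = 196869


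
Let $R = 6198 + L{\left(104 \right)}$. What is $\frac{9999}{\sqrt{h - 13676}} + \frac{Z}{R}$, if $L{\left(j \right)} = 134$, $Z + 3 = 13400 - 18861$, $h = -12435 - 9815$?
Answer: $- \frac{1366}{1583} - \frac{909 i \sqrt{35926}}{3266} \approx -0.86292 - 52.754 i$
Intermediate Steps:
$h = -22250$ ($h = -12435 - 9815 = -22250$)
$Z = -5464$ ($Z = -3 + \left(13400 - 18861\right) = -3 - 5461 = -5464$)
$R = 6332$ ($R = 6198 + 134 = 6332$)
$\frac{9999}{\sqrt{h - 13676}} + \frac{Z}{R} = \frac{9999}{\sqrt{-22250 - 13676}} - \frac{5464}{6332} = \frac{9999}{\sqrt{-22250 - 13676}} - \frac{1366}{1583} = \frac{9999}{\sqrt{-35926}} - \frac{1366}{1583} = \frac{9999}{i \sqrt{35926}} - \frac{1366}{1583} = 9999 \left(- \frac{i \sqrt{35926}}{35926}\right) - \frac{1366}{1583} = - \frac{909 i \sqrt{35926}}{3266} - \frac{1366}{1583} = - \frac{1366}{1583} - \frac{909 i \sqrt{35926}}{3266}$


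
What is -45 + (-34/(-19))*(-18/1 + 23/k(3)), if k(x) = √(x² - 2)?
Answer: -1467/19 + 782*√7/133 ≈ -61.654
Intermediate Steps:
k(x) = √(-2 + x²)
-45 + (-34/(-19))*(-18/1 + 23/k(3)) = -45 + (-34/(-19))*(-18/1 + 23/(√(-2 + 3²))) = -45 + (-34*(-1/19))*(-18*1 + 23/(√(-2 + 9))) = -45 + 34*(-18 + 23/(√7))/19 = -45 + 34*(-18 + 23*(√7/7))/19 = -45 + 34*(-18 + 23*√7/7)/19 = -45 + (-612/19 + 782*√7/133) = -1467/19 + 782*√7/133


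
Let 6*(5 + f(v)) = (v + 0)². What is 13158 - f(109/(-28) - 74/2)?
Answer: 60607727/4704 ≈ 12884.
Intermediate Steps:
f(v) = -5 + v²/6 (f(v) = -5 + (v + 0)²/6 = -5 + v²/6)
13158 - f(109/(-28) - 74/2) = 13158 - (-5 + (109/(-28) - 74/2)²/6) = 13158 - (-5 + (109*(-1/28) - 74*½)²/6) = 13158 - (-5 + (-109/28 - 37)²/6) = 13158 - (-5 + (-1145/28)²/6) = 13158 - (-5 + (⅙)*(1311025/784)) = 13158 - (-5 + 1311025/4704) = 13158 - 1*1287505/4704 = 13158 - 1287505/4704 = 60607727/4704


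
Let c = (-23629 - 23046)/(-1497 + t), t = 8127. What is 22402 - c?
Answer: 29714387/1326 ≈ 22409.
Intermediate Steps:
c = -9335/1326 (c = (-23629 - 23046)/(-1497 + 8127) = -46675/6630 = -46675*1/6630 = -9335/1326 ≈ -7.0400)
22402 - c = 22402 - 1*(-9335/1326) = 22402 + 9335/1326 = 29714387/1326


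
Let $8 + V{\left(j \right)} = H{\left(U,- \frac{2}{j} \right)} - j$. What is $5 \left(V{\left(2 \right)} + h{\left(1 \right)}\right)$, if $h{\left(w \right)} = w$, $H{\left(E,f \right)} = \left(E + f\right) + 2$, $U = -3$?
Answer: $-55$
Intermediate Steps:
$H{\left(E,f \right)} = 2 + E + f$
$V{\left(j \right)} = -9 - j - \frac{2}{j}$ ($V{\left(j \right)} = -8 - \left(1 + j + \frac{2}{j}\right) = -9 - j - \frac{2}{j}$)
$5 \left(V{\left(2 \right)} + h{\left(1 \right)}\right) = 5 \left(\left(-9 - 2 - \frac{2}{2}\right) + 1\right) = 5 \left(\left(-9 - 2 - 1\right) + 1\right) = 5 \left(-12 + 1\right) = 5 \left(-11\right) = -55$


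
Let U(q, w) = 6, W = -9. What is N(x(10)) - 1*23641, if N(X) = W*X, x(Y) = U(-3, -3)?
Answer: -23695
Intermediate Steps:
x(Y) = 6
N(X) = -9*X
N(x(10)) - 1*23641 = -9*6 - 1*23641 = -54 - 23641 = -23695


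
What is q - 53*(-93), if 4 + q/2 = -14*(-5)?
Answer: 5061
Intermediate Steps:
q = 132 (q = -8 + 2*(-14*(-5)) = -8 + 2*70 = -8 + 140 = 132)
q - 53*(-93) = 132 - 53*(-93) = 132 + 4929 = 5061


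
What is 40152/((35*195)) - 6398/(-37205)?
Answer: 2091866/345475 ≈ 6.0550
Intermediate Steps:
40152/((35*195)) - 6398/(-37205) = 40152/6825 - 6398*(-1/37205) = 40152*(1/6825) + 914/5315 = 1912/325 + 914/5315 = 2091866/345475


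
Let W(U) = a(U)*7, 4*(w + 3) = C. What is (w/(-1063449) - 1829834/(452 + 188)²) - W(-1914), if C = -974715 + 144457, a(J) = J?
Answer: 2917078313224867/217794355200 ≈ 13394.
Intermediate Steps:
C = -830258
w = -415135/2 (w = -3 + (¼)*(-830258) = -3 - 415129/2 = -415135/2 ≈ -2.0757e+5)
W(U) = 7*U (W(U) = U*7 = 7*U)
(w/(-1063449) - 1829834/(452 + 188)²) - W(-1914) = (-415135/2/(-1063449) - 1829834/(452 + 188)²) - 7*(-1914) = (-415135/2*(-1/1063449) - 1829834/(640²)) - 1*(-13398) = (415135/2126898 - 1829834/409600) + 13398 = (415135/2126898 - 1829834*1/409600) + 13398 = (415135/2126898 - 914917/204800) + 13398 = -930457744733/217794355200 + 13398 = 2917078313224867/217794355200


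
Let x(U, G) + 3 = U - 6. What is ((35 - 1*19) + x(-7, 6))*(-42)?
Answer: 0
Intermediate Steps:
x(U, G) = -9 + U (x(U, G) = -3 + (U - 6) = -3 + (-6 + U) = -9 + U)
((35 - 1*19) + x(-7, 6))*(-42) = ((35 - 1*19) + (-9 - 7))*(-42) = ((35 - 19) - 16)*(-42) = (16 - 16)*(-42) = 0*(-42) = 0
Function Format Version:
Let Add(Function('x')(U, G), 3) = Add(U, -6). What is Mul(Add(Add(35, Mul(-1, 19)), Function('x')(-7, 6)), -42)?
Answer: 0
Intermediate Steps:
Function('x')(U, G) = Add(-9, U) (Function('x')(U, G) = Add(-3, Add(U, -6)) = Add(-3, Add(-6, U)) = Add(-9, U))
Mul(Add(Add(35, Mul(-1, 19)), Function('x')(-7, 6)), -42) = Mul(Add(Add(35, Mul(-1, 19)), Add(-9, -7)), -42) = Mul(Add(Add(35, -19), -16), -42) = Mul(Add(16, -16), -42) = Mul(0, -42) = 0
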